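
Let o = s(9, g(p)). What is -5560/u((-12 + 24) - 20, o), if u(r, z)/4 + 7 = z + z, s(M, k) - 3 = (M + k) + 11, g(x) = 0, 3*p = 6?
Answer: -1390/39 ≈ -35.641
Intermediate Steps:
p = 2 (p = (⅓)*6 = 2)
s(M, k) = 14 + M + k (s(M, k) = 3 + ((M + k) + 11) = 3 + (11 + M + k) = 14 + M + k)
o = 23 (o = 14 + 9 + 0 = 23)
u(r, z) = -28 + 8*z (u(r, z) = -28 + 4*(z + z) = -28 + 4*(2*z) = -28 + 8*z)
-5560/u((-12 + 24) - 20, o) = -5560/(-28 + 8*23) = -5560/(-28 + 184) = -5560/156 = -5560*1/156 = -1390/39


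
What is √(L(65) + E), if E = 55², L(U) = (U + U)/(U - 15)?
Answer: 87*√10/5 ≈ 55.024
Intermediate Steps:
L(U) = 2*U/(-15 + U) (L(U) = (2*U)/(-15 + U) = 2*U/(-15 + U))
E = 3025
√(L(65) + E) = √(2*65/(-15 + 65) + 3025) = √(2*65/50 + 3025) = √(2*65*(1/50) + 3025) = √(13/5 + 3025) = √(15138/5) = 87*√10/5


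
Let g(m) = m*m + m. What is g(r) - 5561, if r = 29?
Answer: -4691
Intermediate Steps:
g(m) = m + m**2 (g(m) = m**2 + m = m + m**2)
g(r) - 5561 = 29*(1 + 29) - 5561 = 29*30 - 5561 = 870 - 5561 = -4691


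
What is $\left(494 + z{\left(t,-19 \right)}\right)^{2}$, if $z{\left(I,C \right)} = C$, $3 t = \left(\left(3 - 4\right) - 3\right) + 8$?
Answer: $225625$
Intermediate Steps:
$t = \frac{4}{3}$ ($t = \frac{\left(\left(3 - 4\right) - 3\right) + 8}{3} = \frac{\left(-1 - 3\right) + 8}{3} = \frac{-4 + 8}{3} = \frac{1}{3} \cdot 4 = \frac{4}{3} \approx 1.3333$)
$\left(494 + z{\left(t,-19 \right)}\right)^{2} = \left(494 - 19\right)^{2} = 475^{2} = 225625$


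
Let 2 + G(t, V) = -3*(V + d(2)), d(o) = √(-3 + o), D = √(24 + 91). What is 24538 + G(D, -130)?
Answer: 24926 - 3*I ≈ 24926.0 - 3.0*I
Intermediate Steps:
D = √115 ≈ 10.724
G(t, V) = -2 - 3*I - 3*V (G(t, V) = -2 - 3*(V + √(-3 + 2)) = -2 - 3*(V + √(-1)) = -2 - 3*(V + I) = -2 - 3*(I + V) = -2 + (-3*I - 3*V) = -2 - 3*I - 3*V)
24538 + G(D, -130) = 24538 + (-2 - 3*I - 3*(-130)) = 24538 + (-2 - 3*I + 390) = 24538 + (388 - 3*I) = 24926 - 3*I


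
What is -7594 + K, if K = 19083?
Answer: 11489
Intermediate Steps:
-7594 + K = -7594 + 19083 = 11489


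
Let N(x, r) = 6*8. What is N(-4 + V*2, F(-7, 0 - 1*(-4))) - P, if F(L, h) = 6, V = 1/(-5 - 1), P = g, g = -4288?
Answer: 4336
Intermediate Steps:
P = -4288
V = -1/6 (V = 1/(-6) = -1/6 ≈ -0.16667)
N(x, r) = 48
N(-4 + V*2, F(-7, 0 - 1*(-4))) - P = 48 - 1*(-4288) = 48 + 4288 = 4336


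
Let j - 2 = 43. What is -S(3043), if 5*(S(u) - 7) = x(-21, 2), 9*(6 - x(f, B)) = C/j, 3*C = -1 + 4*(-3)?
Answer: -49828/6075 ≈ -8.2021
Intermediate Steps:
j = 45 (j = 2 + 43 = 45)
C = -13/3 (C = (-1 + 4*(-3))/3 = (-1 - 12)/3 = (1/3)*(-13) = -13/3 ≈ -4.3333)
x(f, B) = 7303/1215 (x(f, B) = 6 - (-13)/(27*45) = 6 - 1/9*(-13/135) = 6 + 13/1215 = 7303/1215)
S(u) = 49828/6075 (S(u) = 7 + (1/5)*(7303/1215) = 7 + 7303/6075 = 49828/6075)
-S(3043) = -1*49828/6075 = -49828/6075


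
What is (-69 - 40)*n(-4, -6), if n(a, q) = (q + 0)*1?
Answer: 654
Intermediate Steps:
n(a, q) = q (n(a, q) = q*1 = q)
(-69 - 40)*n(-4, -6) = (-69 - 40)*(-6) = -109*(-6) = 654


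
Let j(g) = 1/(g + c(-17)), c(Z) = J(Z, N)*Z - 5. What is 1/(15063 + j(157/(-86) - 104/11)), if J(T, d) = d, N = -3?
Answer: 32845/494745181 ≈ 6.6388e-5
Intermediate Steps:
c(Z) = -5 - 3*Z (c(Z) = -3*Z - 5 = -5 - 3*Z)
j(g) = 1/(46 + g) (j(g) = 1/(g + (-5 - 3*(-17))) = 1/(g + (-5 + 51)) = 1/(g + 46) = 1/(46 + g))
1/(15063 + j(157/(-86) - 104/11)) = 1/(15063 + 1/(46 + (157/(-86) - 104/11))) = 1/(15063 + 1/(46 + (157*(-1/86) - 104*1/11))) = 1/(15063 + 1/(46 + (-157/86 - 104/11))) = 1/(15063 + 1/(46 - 10671/946)) = 1/(15063 + 1/(32845/946)) = 1/(15063 + 946/32845) = 1/(494745181/32845) = 32845/494745181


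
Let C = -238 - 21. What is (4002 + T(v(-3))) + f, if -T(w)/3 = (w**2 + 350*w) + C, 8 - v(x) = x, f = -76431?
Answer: -83565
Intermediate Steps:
v(x) = 8 - x
C = -259
T(w) = 777 - 1050*w - 3*w**2 (T(w) = -3*((w**2 + 350*w) - 259) = -3*(-259 + w**2 + 350*w) = 777 - 1050*w - 3*w**2)
(4002 + T(v(-3))) + f = (4002 + (777 - 1050*(8 - 1*(-3)) - 3*(8 - 1*(-3))**2)) - 76431 = (4002 + (777 - 1050*(8 + 3) - 3*(8 + 3)**2)) - 76431 = (4002 + (777 - 1050*11 - 3*11**2)) - 76431 = (4002 + (777 - 11550 - 3*121)) - 76431 = (4002 + (777 - 11550 - 363)) - 76431 = (4002 - 11136) - 76431 = -7134 - 76431 = -83565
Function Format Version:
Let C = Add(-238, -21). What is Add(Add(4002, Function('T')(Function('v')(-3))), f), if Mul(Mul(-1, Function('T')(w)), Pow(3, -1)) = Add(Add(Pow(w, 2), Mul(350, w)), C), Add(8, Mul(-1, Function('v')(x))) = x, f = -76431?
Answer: -83565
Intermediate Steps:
Function('v')(x) = Add(8, Mul(-1, x))
C = -259
Function('T')(w) = Add(777, Mul(-1050, w), Mul(-3, Pow(w, 2))) (Function('T')(w) = Mul(-3, Add(Add(Pow(w, 2), Mul(350, w)), -259)) = Mul(-3, Add(-259, Pow(w, 2), Mul(350, w))) = Add(777, Mul(-1050, w), Mul(-3, Pow(w, 2))))
Add(Add(4002, Function('T')(Function('v')(-3))), f) = Add(Add(4002, Add(777, Mul(-1050, Add(8, Mul(-1, -3))), Mul(-3, Pow(Add(8, Mul(-1, -3)), 2)))), -76431) = Add(Add(4002, Add(777, Mul(-1050, Add(8, 3)), Mul(-3, Pow(Add(8, 3), 2)))), -76431) = Add(Add(4002, Add(777, Mul(-1050, 11), Mul(-3, Pow(11, 2)))), -76431) = Add(Add(4002, Add(777, -11550, Mul(-3, 121))), -76431) = Add(Add(4002, Add(777, -11550, -363)), -76431) = Add(Add(4002, -11136), -76431) = Add(-7134, -76431) = -83565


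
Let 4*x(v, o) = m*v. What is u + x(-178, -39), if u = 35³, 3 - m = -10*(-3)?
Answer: 88153/2 ≈ 44077.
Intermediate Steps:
m = -27 (m = 3 - (-10)*(-3) = 3 - 1*30 = 3 - 30 = -27)
x(v, o) = -27*v/4 (x(v, o) = (-27*v)/4 = -27*v/4)
u = 42875
u + x(-178, -39) = 42875 - 27/4*(-178) = 42875 + 2403/2 = 88153/2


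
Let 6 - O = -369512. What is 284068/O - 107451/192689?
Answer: 7515850117/35601026951 ≈ 0.21111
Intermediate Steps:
O = 369518 (O = 6 - 1*(-369512) = 6 + 369512 = 369518)
284068/O - 107451/192689 = 284068/369518 - 107451/192689 = 284068*(1/369518) - 107451*1/192689 = 142034/184759 - 107451/192689 = 7515850117/35601026951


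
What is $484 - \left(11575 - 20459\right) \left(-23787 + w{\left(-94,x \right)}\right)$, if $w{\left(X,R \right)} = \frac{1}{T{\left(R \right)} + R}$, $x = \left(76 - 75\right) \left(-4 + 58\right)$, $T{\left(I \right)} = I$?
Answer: $- \frac{5705724827}{27} \approx -2.1132 \cdot 10^{8}$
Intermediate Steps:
$x = 54$ ($x = 1 \cdot 54 = 54$)
$w{\left(X,R \right)} = \frac{1}{2 R}$ ($w{\left(X,R \right)} = \frac{1}{R + R} = \frac{1}{2 R}$)
$484 - \left(11575 - 20459\right) \left(-23787 + w{\left(-94,x \right)}\right) = 484 - \left(11575 - 20459\right) \left(-23787 + \frac{1}{2 \cdot 54}\right) = 484 - - 8884 \left(-23787 + \frac{1}{2} \cdot \frac{1}{54}\right) = 484 - - 8884 \left(-23787 + \frac{1}{108}\right) = 484 - \left(-8884\right) \left(- \frac{2568995}{108}\right) = 484 - \frac{5705737895}{27} = - \frac{5705724827}{27}$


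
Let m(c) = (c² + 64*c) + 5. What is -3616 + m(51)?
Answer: 2254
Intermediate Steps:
m(c) = 5 + c² + 64*c
-3616 + m(51) = -3616 + (5 + 51² + 64*51) = -3616 + (5 + 2601 + 3264) = -3616 + 5870 = 2254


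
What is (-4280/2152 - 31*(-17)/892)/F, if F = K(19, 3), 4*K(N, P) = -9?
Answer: 37273/59987 ≈ 0.62135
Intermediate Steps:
K(N, P) = -9/4 (K(N, P) = (¼)*(-9) = -9/4)
F = -9/4 ≈ -2.2500
(-4280/2152 - 31*(-17)/892)/F = (-4280/2152 - 31*(-17)/892)/(-9/4) = (-4280*1/2152 + 527*(1/892))*(-4/9) = (-535/269 + 527/892)*(-4/9) = -335457/239948*(-4/9) = 37273/59987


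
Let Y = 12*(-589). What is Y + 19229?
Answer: 12161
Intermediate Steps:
Y = -7068
Y + 19229 = -7068 + 19229 = 12161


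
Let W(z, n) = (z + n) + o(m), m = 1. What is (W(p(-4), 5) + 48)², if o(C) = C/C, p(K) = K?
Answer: 2500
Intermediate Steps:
o(C) = 1
W(z, n) = 1 + n + z (W(z, n) = (z + n) + 1 = (n + z) + 1 = 1 + n + z)
(W(p(-4), 5) + 48)² = ((1 + 5 - 4) + 48)² = (2 + 48)² = 50² = 2500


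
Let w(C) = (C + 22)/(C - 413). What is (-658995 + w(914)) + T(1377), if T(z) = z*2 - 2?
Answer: -109592269/167 ≈ -6.5624e+5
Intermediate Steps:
w(C) = (22 + C)/(-413 + C)
T(z) = -2 + 2*z (T(z) = 2*z - 2 = -2 + 2*z)
(-658995 + w(914)) + T(1377) = (-658995 + (22 + 914)/(-413 + 914)) + (-2 + 2*1377) = (-658995 + 936/501) + (-2 + 2754) = (-658995 + (1/501)*936) + 2752 = (-658995 + 312/167) + 2752 = -110051853/167 + 2752 = -109592269/167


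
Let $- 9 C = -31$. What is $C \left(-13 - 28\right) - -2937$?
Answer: $\frac{25162}{9} \approx 2795.8$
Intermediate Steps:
$C = \frac{31}{9}$ ($C = \left(- \frac{1}{9}\right) \left(-31\right) = \frac{31}{9} \approx 3.4444$)
$C \left(-13 - 28\right) - -2937 = \frac{31 \left(-13 - 28\right)}{9} - -2937 = \frac{31}{9} \left(-41\right) + 2937 = - \frac{1271}{9} + 2937 = \frac{25162}{9}$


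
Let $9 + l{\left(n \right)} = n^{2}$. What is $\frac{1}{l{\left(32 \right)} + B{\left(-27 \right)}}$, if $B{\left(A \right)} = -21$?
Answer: $\frac{1}{994} \approx 0.001006$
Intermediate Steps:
$l{\left(n \right)} = -9 + n^{2}$
$\frac{1}{l{\left(32 \right)} + B{\left(-27 \right)}} = \frac{1}{\left(-9 + 32^{2}\right) - 21} = \frac{1}{\left(-9 + 1024\right) - 21} = \frac{1}{1015 - 21} = \frac{1}{994}$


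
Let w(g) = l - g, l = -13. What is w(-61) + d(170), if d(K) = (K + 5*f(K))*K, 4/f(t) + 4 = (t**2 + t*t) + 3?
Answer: 1673168852/57799 ≈ 28948.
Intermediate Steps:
f(t) = 4/(-1 + 2*t**2) (f(t) = 4/(-4 + ((t**2 + t*t) + 3)) = 4/(-4 + ((t**2 + t**2) + 3)) = 4/(-4 + (2*t**2 + 3)) = 4/(-4 + (3 + 2*t**2)) = 4/(-1 + 2*t**2))
w(g) = -13 - g
d(K) = K*(K + 20/(-1 + 2*K**2)) (d(K) = (K + 5*(4/(-1 + 2*K**2)))*K = (K + 20/(-1 + 2*K**2))*K = K*(K + 20/(-1 + 2*K**2)))
w(-61) + d(170) = (-13 - 1*(-61)) + 170*(20 - 1*170 + 2*170**3)/(-1 + 2*170**2) = (-13 + 61) + 170*(20 - 170 + 2*4913000)/(-1 + 2*28900) = 48 + 170*(20 - 170 + 9826000)/(-1 + 57800) = 48 + 170*9825850/57799 = 48 + 170*(1/57799)*9825850 = 48 + 1670394500/57799 = 1673168852/57799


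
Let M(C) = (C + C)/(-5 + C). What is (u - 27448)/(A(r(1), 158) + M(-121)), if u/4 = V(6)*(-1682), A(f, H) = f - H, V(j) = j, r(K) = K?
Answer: 2136204/4885 ≈ 437.30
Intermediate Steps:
M(C) = 2*C/(-5 + C) (M(C) = (2*C)/(-5 + C) = 2*C/(-5 + C))
u = -40368 (u = 4*(6*(-1682)) = 4*(-10092) = -40368)
(u - 27448)/(A(r(1), 158) + M(-121)) = (-40368 - 27448)/((1 - 1*158) + 2*(-121)/(-5 - 121)) = -67816/((1 - 158) + 2*(-121)/(-126)) = -67816/(-157 + 2*(-121)*(-1/126)) = -67816/(-157 + 121/63) = -67816/(-9770/63) = -67816*(-63/9770) = 2136204/4885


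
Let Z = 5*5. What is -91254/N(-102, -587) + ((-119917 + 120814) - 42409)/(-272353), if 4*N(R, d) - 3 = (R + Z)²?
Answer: -24791738366/403899499 ≈ -61.381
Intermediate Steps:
Z = 25
N(R, d) = ¾ + (25 + R)²/4 (N(R, d) = ¾ + (R + 25)²/4 = ¾ + (25 + R)²/4)
-91254/N(-102, -587) + ((-119917 + 120814) - 42409)/(-272353) = -91254/(¾ + (25 - 102)²/4) + ((-119917 + 120814) - 42409)/(-272353) = -91254/(¾ + (¼)*(-77)²) + (897 - 42409)*(-1/272353) = -91254/(¾ + (¼)*5929) - 41512*(-1/272353) = -91254/(¾ + 5929/4) + 41512/272353 = -91254/1483 + 41512/272353 = -24791738366/403899499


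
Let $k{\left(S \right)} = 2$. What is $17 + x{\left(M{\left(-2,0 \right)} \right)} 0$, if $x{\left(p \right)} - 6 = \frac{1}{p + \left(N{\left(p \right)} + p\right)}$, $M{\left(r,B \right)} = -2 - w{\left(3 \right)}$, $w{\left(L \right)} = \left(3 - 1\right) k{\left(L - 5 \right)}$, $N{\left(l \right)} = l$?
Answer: $17$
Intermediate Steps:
$w{\left(L \right)} = 4$ ($w{\left(L \right)} = \left(3 - 1\right) 2 = 2 \cdot 2 = 4$)
$M{\left(r,B \right)} = -6$ ($M{\left(r,B \right)} = -2 - 4 = -6$)
$x{\left(p \right)} = 6 + \frac{1}{3 p}$ ($x{\left(p \right)} = 6 + \frac{1}{p + \left(p + p\right)} = 6 + \frac{1}{p + 2 p} = 6 + \frac{1}{3 p}$)
$17 + x{\left(M{\left(-2,0 \right)} \right)} 0 = 17 + \left(6 + \frac{1}{3 \left(-6\right)}\right) 0 = 17 + \left(6 + \frac{1}{3} \left(- \frac{1}{6}\right)\right) 0 = 17 + \left(6 - \frac{1}{18}\right) 0 = 17 + \frac{107}{18} \cdot 0 = 17 + 0 = 17$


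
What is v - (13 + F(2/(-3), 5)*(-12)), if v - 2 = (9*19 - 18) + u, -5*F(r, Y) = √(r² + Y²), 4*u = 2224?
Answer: 698 - 4*√229/5 ≈ 685.89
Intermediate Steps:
u = 556 (u = (¼)*2224 = 556)
F(r, Y) = -√(Y² + r²)/5 (F(r, Y) = -√(r² + Y²)/5 = -√(Y² + r²)/5)
v = 711 (v = 2 + ((9*19 - 18) + 556) = 2 + ((171 - 18) + 556) = 2 + (153 + 556) = 2 + 709 = 711)
v - (13 + F(2/(-3), 5)*(-12)) = 711 - (13 - √(5² + (2/(-3))²)/5*(-12)) = 711 - (13 - √(25 + (2*(-⅓))²)/5*(-12)) = 711 - (13 - √(25 + (-⅔)²)/5*(-12)) = 711 - (13 - √(25 + 4/9)/5*(-12)) = 711 - (13 - √229/15*(-12)) = 711 - (13 + 4*√229/5) = 711 + (-13 - 4*√229/5) = 698 - 4*√229/5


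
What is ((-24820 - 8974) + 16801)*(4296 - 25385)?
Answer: 358365377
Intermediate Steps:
((-24820 - 8974) + 16801)*(4296 - 25385) = (-33794 + 16801)*(-21089) = -16993*(-21089) = 358365377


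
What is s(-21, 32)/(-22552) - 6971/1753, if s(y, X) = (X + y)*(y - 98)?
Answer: -154915315/39533656 ≈ -3.9186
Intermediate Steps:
s(y, X) = (-98 + y)*(X + y) (s(y, X) = (X + y)*(-98 + y) = (-98 + y)*(X + y))
s(-21, 32)/(-22552) - 6971/1753 = ((-21)**2 - 98*32 - 98*(-21) + 32*(-21))/(-22552) - 6971/1753 = (441 - 3136 + 2058 - 672)*(-1/22552) - 6971*1/1753 = -1309*(-1/22552) - 6971/1753 = 1309/22552 - 6971/1753 = -154915315/39533656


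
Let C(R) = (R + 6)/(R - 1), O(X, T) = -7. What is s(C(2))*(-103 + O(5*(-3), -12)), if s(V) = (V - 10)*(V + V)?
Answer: 3520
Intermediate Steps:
C(R) = (6 + R)/(-1 + R)
s(V) = 2*V*(-10 + V) (s(V) = (-10 + V)*(2*V) = 2*V*(-10 + V))
s(C(2))*(-103 + O(5*(-3), -12)) = (2*((6 + 2)/(-1 + 2))*(-10 + (6 + 2)/(-1 + 2)))*(-103 - 7) = (2*(8/1)*(-10 + 8/1))*(-110) = (2*(1*8)*(-10 + 1*8))*(-110) = (2*8*(-10 + 8))*(-110) = (2*8*(-2))*(-110) = -32*(-110) = 3520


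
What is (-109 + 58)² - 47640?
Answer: -45039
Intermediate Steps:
(-109 + 58)² - 47640 = (-51)² - 47640 = 2601 - 47640 = -45039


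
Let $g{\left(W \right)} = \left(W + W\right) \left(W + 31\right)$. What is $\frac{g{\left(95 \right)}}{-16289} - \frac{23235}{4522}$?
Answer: $- \frac{69533085}{10522694} \approx -6.6079$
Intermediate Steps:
$g{\left(W \right)} = 2 W \left(31 + W\right)$
$\frac{g{\left(95 \right)}}{-16289} - \frac{23235}{4522} = \frac{2 \cdot 95 \left(31 + 95\right)}{-16289} - \frac{23235}{4522} = 2 \cdot 95 \cdot 126 \left(- \frac{1}{16289}\right) - \frac{23235}{4522} = 23940 \left(- \frac{1}{16289}\right) - \frac{23235}{4522} = - \frac{3420}{2327} - \frac{23235}{4522} = - \frac{69533085}{10522694}$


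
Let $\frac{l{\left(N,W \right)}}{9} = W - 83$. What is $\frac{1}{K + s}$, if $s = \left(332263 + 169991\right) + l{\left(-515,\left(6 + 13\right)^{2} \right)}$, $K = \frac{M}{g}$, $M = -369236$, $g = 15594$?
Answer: $\frac{7797}{3935397914} \approx 1.9812 \cdot 10^{-6}$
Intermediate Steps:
$l{\left(N,W \right)} = -747 + 9 W$ ($l{\left(N,W \right)} = 9 \left(W - 83\right) = 9 \left(-83 + W\right) = -747 + 9 W$)
$K = - \frac{184618}{7797}$ ($K = - \frac{369236}{15594} = \left(-369236\right) \frac{1}{15594} = - \frac{184618}{7797} \approx -23.678$)
$s = 504756$ ($s = \left(332263 + 169991\right) - \left(747 - 9 \left(6 + 13\right)^{2}\right) = 502254 - \left(747 - 9 \cdot 19^{2}\right) = 502254 + \left(-747 + 9 \cdot 361\right) = 502254 + \left(-747 + 3249\right) = 502254 + 2502 = 504756$)
$\frac{1}{K + s} = \frac{1}{- \frac{184618}{7797} + 504756} = \frac{1}{\frac{3935397914}{7797}} = \frac{7797}{3935397914}$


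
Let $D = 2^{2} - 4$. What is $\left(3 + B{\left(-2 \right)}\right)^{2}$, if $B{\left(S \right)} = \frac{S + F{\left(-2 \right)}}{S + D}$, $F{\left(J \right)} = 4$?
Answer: $4$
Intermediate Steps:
$D = 0$ ($D = 4 - 4 = 0$)
$B{\left(S \right)} = \frac{4 + S}{S}$ ($B{\left(S \right)} = \frac{S + 4}{S + 0} = \frac{4 + S}{S}$)
$\left(3 + B{\left(-2 \right)}\right)^{2} = \left(3 + \frac{4 - 2}{-2}\right)^{2} = \left(3 - 1\right)^{2} = 2^{2} = 4$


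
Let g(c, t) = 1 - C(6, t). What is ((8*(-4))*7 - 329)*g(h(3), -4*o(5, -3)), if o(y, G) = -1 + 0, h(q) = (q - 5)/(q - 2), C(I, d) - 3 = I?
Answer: 4424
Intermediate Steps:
C(I, d) = 3 + I
h(q) = (-5 + q)/(-2 + q)
o(y, G) = -1
g(c, t) = -8 (g(c, t) = 1 - (3 + 6) = 1 - 1*9 = 1 - 9 = -8)
((8*(-4))*7 - 329)*g(h(3), -4*o(5, -3)) = ((8*(-4))*7 - 329)*(-8) = (-32*7 - 329)*(-8) = (-224 - 329)*(-8) = -553*(-8) = 4424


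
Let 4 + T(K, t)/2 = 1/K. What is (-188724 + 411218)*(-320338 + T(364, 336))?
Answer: -6486030614837/91 ≈ -7.1275e+10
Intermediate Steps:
T(K, t) = -8 + 2/K
(-188724 + 411218)*(-320338 + T(364, 336)) = (-188724 + 411218)*(-320338 + (-8 + 2/364)) = 222494*(-320338 + (-8 + 2*(1/364))) = 222494*(-320338 + (-8 + 1/182)) = 222494*(-320338 - 1455/182) = 222494*(-58302971/182) = -6486030614837/91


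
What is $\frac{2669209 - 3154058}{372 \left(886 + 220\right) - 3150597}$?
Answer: $\frac{484849}{2739165} \approx 0.17701$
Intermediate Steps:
$\frac{2669209 - 3154058}{372 \left(886 + 220\right) - 3150597} = - \frac{484849}{372 \cdot 1106 - 3150597} = - \frac{484849}{411432 - 3150597} = - \frac{484849}{-2739165} = \left(-484849\right) \left(- \frac{1}{2739165}\right) = \frac{484849}{2739165}$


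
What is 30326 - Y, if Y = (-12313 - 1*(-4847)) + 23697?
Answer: 14095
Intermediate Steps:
Y = 16231 (Y = (-12313 + 4847) + 23697 = -7466 + 23697 = 16231)
30326 - Y = 30326 - 1*16231 = 30326 - 16231 = 14095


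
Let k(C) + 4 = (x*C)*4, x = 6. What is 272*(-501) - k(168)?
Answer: -140300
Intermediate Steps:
k(C) = -4 + 24*C (k(C) = -4 + (6*C)*4 = -4 + 24*C)
272*(-501) - k(168) = 272*(-501) - (-4 + 24*168) = -136272 - (-4 + 4032) = -136272 - 1*4028 = -136272 - 4028 = -140300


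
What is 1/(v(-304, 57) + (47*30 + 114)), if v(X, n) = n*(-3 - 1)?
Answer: 1/1296 ≈ 0.00077160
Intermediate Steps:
v(X, n) = -4*n (v(X, n) = n*(-4) = -4*n)
1/(v(-304, 57) + (47*30 + 114)) = 1/(-4*57 + (47*30 + 114)) = 1/(-228 + (1410 + 114)) = 1/(-228 + 1524) = 1/1296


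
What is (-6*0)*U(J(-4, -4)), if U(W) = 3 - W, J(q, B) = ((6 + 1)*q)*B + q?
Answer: 0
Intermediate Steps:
J(q, B) = q + 7*B*q (J(q, B) = (7*q)*B + q = 7*B*q + q = q + 7*B*q)
(-6*0)*U(J(-4, -4)) = (-6*0)*(3 - (-4)*(1 + 7*(-4))) = (-1*0)*(3 - (-4)*(1 - 28)) = 0*(3 - (-4)*(-27)) = 0*(3 - 1*108) = 0*(3 - 108) = 0*(-105) = 0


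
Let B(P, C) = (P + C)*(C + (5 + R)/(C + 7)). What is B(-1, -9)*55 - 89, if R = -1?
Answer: 5961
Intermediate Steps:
B(P, C) = (C + P)*(C + 4/(7 + C)) (B(P, C) = (P + C)*(C + (5 - 1)/(C + 7)) = (C + P)*(C + 4/(7 + C)))
B(-1, -9)*55 - 89 = (((-9)³ + 4*(-9) + 4*(-1) + 7*(-9)² - 1*(-9)² + 7*(-9)*(-1))/(7 - 9))*55 - 89 = ((-729 - 36 - 4 + 7*81 - 1*81 + 63)/(-2))*55 - 89 = -(-729 - 36 - 4 + 567 - 81 + 63)/2*55 - 89 = -½*(-220)*55 - 89 = 110*55 - 89 = 6050 - 89 = 5961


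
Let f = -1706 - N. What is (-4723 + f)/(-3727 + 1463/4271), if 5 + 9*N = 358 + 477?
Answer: 250669261/143248986 ≈ 1.7499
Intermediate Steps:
N = 830/9 (N = -5/9 + (358 + 477)/9 = -5/9 + (1/9)*835 = -5/9 + 835/9 = 830/9 ≈ 92.222)
f = -16184/9 (f = -1706 - 1*830/9 = -1706 - 830/9 = -16184/9 ≈ -1798.2)
(-4723 + f)/(-3727 + 1463/4271) = (-4723 - 16184/9)/(-3727 + 1463/4271) = -58691/(9*(-3727 + 1463*(1/4271))) = -58691/(9*(-3727 + 1463/4271)) = -58691/(9*(-15916554/4271)) = -58691/9*(-4271/15916554) = 250669261/143248986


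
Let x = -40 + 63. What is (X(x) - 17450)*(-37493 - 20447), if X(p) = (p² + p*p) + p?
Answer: 948419860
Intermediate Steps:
x = 23
X(p) = p + 2*p² (X(p) = (p² + p²) + p = 2*p² + p = p + 2*p²)
(X(x) - 17450)*(-37493 - 20447) = (23*(1 + 2*23) - 17450)*(-37493 - 20447) = (23*(1 + 46) - 17450)*(-57940) = (23*47 - 17450)*(-57940) = (1081 - 17450)*(-57940) = -16369*(-57940) = 948419860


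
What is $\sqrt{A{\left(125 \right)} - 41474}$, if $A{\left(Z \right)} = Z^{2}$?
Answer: $i \sqrt{25849} \approx 160.78 i$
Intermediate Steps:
$\sqrt{A{\left(125 \right)} - 41474} = \sqrt{125^{2} - 41474} = \sqrt{15625 - 41474} = \sqrt{-25849} = i \sqrt{25849}$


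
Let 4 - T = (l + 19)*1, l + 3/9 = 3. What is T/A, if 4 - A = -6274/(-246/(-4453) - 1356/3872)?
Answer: 22462089/27039016340 ≈ 0.00083073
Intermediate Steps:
l = 8/3 (l = -⅓ + 3 = 8/3 ≈ 2.6667)
T = -53/3 (T = 4 - (8/3 + 19) = 4 - 65/3 = -53/3 ≈ -17.667)
A = -27039016340/1271439 (A = 4 - (-6274)/(-246/(-4453) - 1356/3872) = 4 - (-6274)/(-246*(-1/4453) - 1356*1/3872) = 4 - (-6274)/(246/4453 - 339/968) = 4 - (-6274)/(-1271439/4310504) = 4 - (-6274)*(-4310504)/1271439 = 4 - 1*27044102096/1271439 = 4 - 27044102096/1271439 = -27039016340/1271439 ≈ -21266.)
T/A = -53/(3*(-27039016340/1271439)) = -53/3*(-1271439/27039016340) = 22462089/27039016340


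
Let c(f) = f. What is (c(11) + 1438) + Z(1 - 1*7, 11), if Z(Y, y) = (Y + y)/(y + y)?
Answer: 31883/22 ≈ 1449.2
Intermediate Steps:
Z(Y, y) = (Y + y)/(2*y) (Z(Y, y) = (Y + y)/((2*y)) = (Y + y)*(1/(2*y)) = (Y + y)/(2*y))
(c(11) + 1438) + Z(1 - 1*7, 11) = (11 + 1438) + (1/2)*((1 - 1*7) + 11)/11 = 1449 + (1/2)*(1/11)*((1 - 7) + 11) = 1449 + (1/2)*(1/11)*(-6 + 11) = 1449 + (1/2)*(1/11)*5 = 1449 + 5/22 = 31883/22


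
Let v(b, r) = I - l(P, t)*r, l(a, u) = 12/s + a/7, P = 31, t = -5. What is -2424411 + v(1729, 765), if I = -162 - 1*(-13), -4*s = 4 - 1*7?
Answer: -17081315/7 ≈ -2.4402e+6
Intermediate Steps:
s = 3/4 (s = -(4 - 1*7)/4 = -(4 - 7)/4 = -1/4*(-3) = 3/4 ≈ 0.75000)
l(a, u) = 16 + a/7 (l(a, u) = 12/(3/4) + a/7 = 12*(4/3) + a*(1/7) = 16 + a/7)
I = -149 (I = -162 + 13 = -149)
v(b, r) = -149 - 143*r/7 (v(b, r) = -149 - (16 + (1/7)*31)*r = -149 - (16 + 31/7)*r = -149 - 143*r/7)
-2424411 + v(1729, 765) = -2424411 + (-149 - 143/7*765) = -2424411 + (-149 - 109395/7) = -2424411 - 110438/7 = -17081315/7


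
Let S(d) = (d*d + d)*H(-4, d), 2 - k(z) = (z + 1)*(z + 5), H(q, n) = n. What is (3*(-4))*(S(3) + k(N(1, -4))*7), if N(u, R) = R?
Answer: -852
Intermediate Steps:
k(z) = 2 - (1 + z)*(5 + z) (k(z) = 2 - (z + 1)*(z + 5) = 2 - (1 + z)*(5 + z))
S(d) = d*(d + d²) (S(d) = (d*d + d)*d = (d² + d)*d = (d + d²)*d = d*(d + d²))
(3*(-4))*(S(3) + k(N(1, -4))*7) = (3*(-4))*(3²*(1 + 3) + (-3 - 1*(-4)² - 6*(-4))*7) = -12*(9*4 + (-3 - 1*16 + 24)*7) = -12*(36 + (-3 - 16 + 24)*7) = -12*(36 + 5*7) = -12*(36 + 35) = -12*71 = -852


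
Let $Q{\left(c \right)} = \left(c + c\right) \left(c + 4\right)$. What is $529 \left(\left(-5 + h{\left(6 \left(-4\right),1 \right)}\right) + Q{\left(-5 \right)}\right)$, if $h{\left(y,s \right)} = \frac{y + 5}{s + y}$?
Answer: $3082$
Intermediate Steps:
$Q{\left(c \right)} = 2 c \left(4 + c\right)$
$h{\left(y,s \right)} = \frac{5 + y}{s + y}$
$529 \left(\left(-5 + h{\left(6 \left(-4\right),1 \right)}\right) + Q{\left(-5 \right)}\right) = 529 \left(\left(-5 + \frac{5 + 6 \left(-4\right)}{1 + 6 \left(-4\right)}\right) + 2 \left(-5\right) \left(4 - 5\right)\right) = 529 \left(\left(-5 + \frac{5 - 24}{1 - 24}\right) + 2 \left(-5\right) \left(-1\right)\right) = 529 \left(\left(-5 + \frac{1}{-23} \left(-19\right)\right) + 10\right) = 529 \left(\left(-5 - - \frac{19}{23}\right) + 10\right) = 529 \left(\left(-5 + \frac{19}{23}\right) + 10\right) = 529 \left(- \frac{96}{23} + 10\right) = 529 \cdot \frac{134}{23} = 3082$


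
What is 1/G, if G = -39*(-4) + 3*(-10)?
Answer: 1/126 ≈ 0.0079365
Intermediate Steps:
G = 126 (G = 156 - 30 = 126)
1/G = 1/126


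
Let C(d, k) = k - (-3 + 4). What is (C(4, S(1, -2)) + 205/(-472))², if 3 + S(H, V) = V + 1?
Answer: 6579225/222784 ≈ 29.532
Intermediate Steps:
S(H, V) = -2 + V (S(H, V) = -3 + (V + 1) = -3 + (1 + V) = -2 + V)
C(d, k) = -1 + k (C(d, k) = k - 1*1 = k - 1 = -1 + k)
(C(4, S(1, -2)) + 205/(-472))² = ((-1 + (-2 - 2)) + 205/(-472))² = ((-1 - 4) + 205*(-1/472))² = (-5 - 205/472)² = (-2565/472)² = 6579225/222784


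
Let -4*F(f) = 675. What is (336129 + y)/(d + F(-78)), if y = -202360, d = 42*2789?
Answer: 535076/467877 ≈ 1.1436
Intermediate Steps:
d = 117138
F(f) = -675/4 (F(f) = -¼*675 = -675/4)
(336129 + y)/(d + F(-78)) = (336129 - 202360)/(117138 - 675/4) = 133769/(467877/4) = 133769*(4/467877) = 535076/467877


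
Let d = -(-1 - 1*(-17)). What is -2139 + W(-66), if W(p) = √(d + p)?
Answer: -2139 + I*√82 ≈ -2139.0 + 9.0554*I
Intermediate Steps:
d = -16 (d = -(-1 + 17) = -1*16 = -16)
W(p) = √(-16 + p)
-2139 + W(-66) = -2139 + √(-16 - 66) = -2139 + √(-82) = -2139 + I*√82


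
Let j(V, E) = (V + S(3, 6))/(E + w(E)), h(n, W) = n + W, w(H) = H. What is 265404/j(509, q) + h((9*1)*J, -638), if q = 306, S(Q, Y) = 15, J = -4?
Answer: 40518518/131 ≈ 3.0930e+5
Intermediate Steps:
h(n, W) = W + n
j(V, E) = (15 + V)/(2*E) (j(V, E) = (V + 15)/(E + E) = (15 + V)/((2*E)) = (15 + V)*(1/(2*E)) = (15 + V)/(2*E))
265404/j(509, q) + h((9*1)*J, -638) = 265404/(((1/2)*(15 + 509)/306)) + (-638 + (9*1)*(-4)) = 265404/(((1/2)*(1/306)*524)) + (-638 + 9*(-4)) = 265404/(131/153) + (-638 - 36) = 265404*(153/131) - 674 = 40606812/131 - 674 = 40518518/131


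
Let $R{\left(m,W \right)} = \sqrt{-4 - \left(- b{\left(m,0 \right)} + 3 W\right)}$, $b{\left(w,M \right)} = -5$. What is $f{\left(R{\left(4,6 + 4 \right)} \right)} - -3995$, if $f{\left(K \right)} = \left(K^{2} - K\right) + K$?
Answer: $3956$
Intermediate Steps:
$R{\left(m,W \right)} = \sqrt{-9 - 3 W}$ ($R{\left(m,W \right)} = \sqrt{-4 - \left(5 + 3 W\right)} = \sqrt{-9 - 3 W}$)
$f{\left(K \right)} = K^{2}$
$f{\left(R{\left(4,6 + 4 \right)} \right)} - -3995 = \left(\sqrt{-9 - 3 \left(6 + 4\right)}\right)^{2} - -3995 = \left(\sqrt{-9 - 30}\right)^{2} + 3995 = \left(\sqrt{-39}\right)^{2} + 3995 = \left(i \sqrt{39}\right)^{2} + 3995 = -39 + 3995 = 3956$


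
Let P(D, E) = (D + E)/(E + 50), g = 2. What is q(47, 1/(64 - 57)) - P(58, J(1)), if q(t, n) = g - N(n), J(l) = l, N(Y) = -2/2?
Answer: 94/51 ≈ 1.8431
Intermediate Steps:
N(Y) = -1 (N(Y) = -2*½ = -1)
q(t, n) = 3 (q(t, n) = 2 - 1*(-1) = 2 + 1 = 3)
P(D, E) = (D + E)/(50 + E)
q(47, 1/(64 - 57)) - P(58, J(1)) = 3 - (58 + 1)/(50 + 1) = 3 - 59/51 = 94/51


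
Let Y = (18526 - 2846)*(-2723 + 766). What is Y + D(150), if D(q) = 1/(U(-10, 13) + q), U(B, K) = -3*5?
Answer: -4142577599/135 ≈ -3.0686e+7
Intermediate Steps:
U(B, K) = -15
Y = -30685760 (Y = 15680*(-1957) = -30685760)
D(q) = 1/(-15 + q)
Y + D(150) = -30685760 + 1/(-15 + 150) = -30685760 + 1/135 = -4142577599/135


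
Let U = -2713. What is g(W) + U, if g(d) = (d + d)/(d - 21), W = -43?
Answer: -86773/32 ≈ -2711.7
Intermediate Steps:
g(d) = 2*d/(-21 + d) (g(d) = (2*d)/(-21 + d) = 2*d/(-21 + d))
g(W) + U = 2*(-43)/(-21 - 43) - 2713 = 2*(-43)/(-64) - 2713 = 2*(-43)*(-1/64) - 2713 = 43/32 - 2713 = -86773/32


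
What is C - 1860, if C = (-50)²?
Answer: 640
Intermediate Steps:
C = 2500
C - 1860 = 2500 - 1860 = 640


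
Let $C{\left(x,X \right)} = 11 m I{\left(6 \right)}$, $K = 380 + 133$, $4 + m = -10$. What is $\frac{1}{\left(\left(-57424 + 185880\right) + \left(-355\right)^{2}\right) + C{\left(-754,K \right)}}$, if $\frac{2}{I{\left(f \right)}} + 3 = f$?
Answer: $\frac{3}{763135} \approx 3.9311 \cdot 10^{-6}$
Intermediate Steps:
$I{\left(f \right)} = \frac{2}{-3 + f}$
$m = -14$ ($m = -4 - 10 = -14$)
$K = 513$
$C{\left(x,X \right)} = - \frac{308}{3}$ ($C{\left(x,X \right)} = 11 \left(-14\right) \frac{2}{-3 + 6} = - 154 \cdot \frac{2}{3} = - 154 \cdot 2 \cdot \frac{1}{3} = \left(-154\right) \frac{2}{3} = - \frac{308}{3}$)
$\frac{1}{\left(\left(-57424 + 185880\right) + \left(-355\right)^{2}\right) + C{\left(-754,K \right)}} = \frac{1}{\left(\left(-57424 + 185880\right) + \left(-355\right)^{2}\right) - \frac{308}{3}} = \frac{1}{\left(128456 + 126025\right) - \frac{308}{3}} = \frac{1}{254481 - \frac{308}{3}} = \frac{1}{\frac{763135}{3}} = \frac{3}{763135}$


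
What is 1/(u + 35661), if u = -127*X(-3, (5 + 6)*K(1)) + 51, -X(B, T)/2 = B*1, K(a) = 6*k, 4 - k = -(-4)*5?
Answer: 1/34950 ≈ 2.8612e-5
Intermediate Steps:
k = -16 (k = 4 - (-4)*(-1*5) = 4 - (-4)*(-5) = 4 - 1*20 = 4 - 20 = -16)
K(a) = -96 (K(a) = 6*(-16) = -96)
X(B, T) = -2*B
u = -711 (u = -(-254)*(-3) + 51 = -127*6 + 51 = -762 + 51 = -711)
1/(u + 35661) = 1/(-711 + 35661) = 1/34950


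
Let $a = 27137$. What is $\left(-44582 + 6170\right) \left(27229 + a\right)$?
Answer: $-2088306792$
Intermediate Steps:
$\left(-44582 + 6170\right) \left(27229 + a\right) = \left(-44582 + 6170\right) \left(27229 + 27137\right) = \left(-38412\right) 54366 = -2088306792$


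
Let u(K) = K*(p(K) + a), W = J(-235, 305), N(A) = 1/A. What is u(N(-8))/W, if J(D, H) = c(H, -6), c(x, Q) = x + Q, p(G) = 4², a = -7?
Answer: -9/2392 ≈ -0.0037625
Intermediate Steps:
p(G) = 16
c(x, Q) = Q + x
J(D, H) = -6 + H
W = 299 (W = -6 + 305 = 299)
u(K) = 9*K (u(K) = K*(16 - 7) = K*9 = 9*K)
u(N(-8))/W = (9/(-8))/299 = (9*(-⅛))*(1/299) = -9/8*1/299 = -9/2392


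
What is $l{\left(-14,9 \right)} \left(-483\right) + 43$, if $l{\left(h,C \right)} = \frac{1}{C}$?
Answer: $- \frac{32}{3} \approx -10.667$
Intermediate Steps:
$l{\left(-14,9 \right)} \left(-483\right) + 43 = \frac{1}{9} \left(-483\right) + 43 = - \frac{161}{3} + 43 = - \frac{32}{3}$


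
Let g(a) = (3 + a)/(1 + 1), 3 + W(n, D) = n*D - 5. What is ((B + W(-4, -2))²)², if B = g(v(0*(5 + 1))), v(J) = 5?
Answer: 256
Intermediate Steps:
W(n, D) = -8 + D*n (W(n, D) = -3 + (n*D - 5) = -3 + (D*n - 5) = -3 + (-5 + D*n) = -8 + D*n)
g(a) = 3/2 + a/2 (g(a) = (3 + a)/2 = (3 + a)*(½) = 3/2 + a/2)
B = 4 (B = 3/2 + (½)*5 = 3/2 + 5/2 = 4)
((B + W(-4, -2))²)² = ((4 + (-8 - 2*(-4)))²)² = ((4 + (-8 + 8))²)² = ((4 + 0)²)² = (4²)² = 16² = 256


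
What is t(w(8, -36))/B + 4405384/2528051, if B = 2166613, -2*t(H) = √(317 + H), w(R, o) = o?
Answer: 4405384/2528051 - √281/4333226 ≈ 1.7426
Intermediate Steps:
t(H) = -√(317 + H)/2
t(w(8, -36))/B + 4405384/2528051 = -√(317 - 36)/2/2166613 + 4405384/2528051 = -√281/2*(1/2166613) + 4405384*(1/2528051) = -√281/4333226 + 4405384/2528051 = 4405384/2528051 - √281/4333226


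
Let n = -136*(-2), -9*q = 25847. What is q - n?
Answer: -28295/9 ≈ -3143.9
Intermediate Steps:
q = -25847/9 (q = -1/9*25847 = -25847/9 ≈ -2871.9)
n = 272
q - n = -25847/9 - 1*272 = -25847/9 - 272 = -28295/9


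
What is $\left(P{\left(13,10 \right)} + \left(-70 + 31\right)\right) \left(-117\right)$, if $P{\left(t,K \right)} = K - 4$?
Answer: $3861$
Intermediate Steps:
$P{\left(t,K \right)} = -4 + K$ ($P{\left(t,K \right)} = K - 4 = -4 + K$)
$\left(P{\left(13,10 \right)} + \left(-70 + 31\right)\right) \left(-117\right) = \left(\left(-4 + 10\right) + \left(-70 + 31\right)\right) \left(-117\right) = \left(6 - 39\right) \left(-117\right) = \left(-33\right) \left(-117\right) = 3861$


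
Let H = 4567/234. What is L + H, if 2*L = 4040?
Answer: 477247/234 ≈ 2039.5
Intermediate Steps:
L = 2020 (L = (½)*4040 = 2020)
H = 4567/234 (H = 4567*(1/234) = 4567/234 ≈ 19.517)
L + H = 2020 + 4567/234 = 477247/234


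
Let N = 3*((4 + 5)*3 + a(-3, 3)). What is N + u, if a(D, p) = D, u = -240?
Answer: -168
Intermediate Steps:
N = 72 (N = 3*((4 + 5)*3 - 3) = 3*(9*3 - 3) = 3*(27 - 3) = 3*24 = 72)
N + u = 72 - 240 = -168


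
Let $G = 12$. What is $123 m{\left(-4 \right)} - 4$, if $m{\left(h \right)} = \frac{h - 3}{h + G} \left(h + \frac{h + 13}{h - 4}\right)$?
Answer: $\frac{35045}{64} \approx 547.58$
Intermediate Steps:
$m{\left(h \right)} = \frac{\left(-3 + h\right) \left(h + \frac{13 + h}{-4 + h}\right)}{12 + h}$ ($m{\left(h \right)} = \frac{h - 3}{h + 12} \left(h + \frac{h + 13}{h - 4}\right) = \frac{-3 + h}{12 + h} \left(h + \frac{13 + h}{-4 + h}\right) = \frac{\left(-3 + h\right) \left(h + \frac{13 + h}{-4 + h}\right)}{12 + h}$)
$123 m{\left(-4 \right)} - 4 = 123 \frac{-39 + \left(-4\right)^{3} - 6 \left(-4\right)^{2} + 22 \left(-4\right)}{-48 + \left(-4\right)^{2} + 8 \left(-4\right)} - 4 = 123 \frac{-39 - 64 - 96 - 88}{-48 + 16 - 32} - 4 = 123 \frac{-39 - 64 - 96 - 88}{-64} - 4 = 123 \left(\left(- \frac{1}{64}\right) \left(-287\right)\right) - 4 = 123 \cdot \frac{287}{64} - 4 = \frac{35301}{64} - 4 = \frac{35045}{64}$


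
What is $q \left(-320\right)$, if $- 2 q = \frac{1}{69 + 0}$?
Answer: $\frac{160}{69} \approx 2.3188$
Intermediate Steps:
$q = - \frac{1}{138}$ ($q = - \frac{1}{2 \left(69 + 0\right)} = - \frac{1}{2 \cdot 69} = \left(- \frac{1}{2}\right) \frac{1}{69} = - \frac{1}{138} \approx -0.0072464$)
$q \left(-320\right) = \left(- \frac{1}{138}\right) \left(-320\right) = \frac{160}{69}$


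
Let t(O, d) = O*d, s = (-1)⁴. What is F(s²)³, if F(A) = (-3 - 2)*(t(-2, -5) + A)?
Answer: -166375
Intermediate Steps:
s = 1
F(A) = -50 - 5*A (F(A) = (-3 - 2)*(-2*(-5) + A) = -5*(10 + A) = -50 - 5*A)
F(s²)³ = (-50 - 5*1²)³ = (-50 - 5*1)³ = (-50 - 5)³ = (-55)³ = -166375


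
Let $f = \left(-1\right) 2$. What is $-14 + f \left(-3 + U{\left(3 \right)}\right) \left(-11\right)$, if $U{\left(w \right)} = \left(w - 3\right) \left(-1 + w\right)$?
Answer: $-80$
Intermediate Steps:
$U{\left(w \right)} = \left(-1 + w\right) \left(-3 + w\right)$ ($U{\left(w \right)} = \left(-3 + w\right) \left(-1 + w\right) = \left(-1 + w\right) \left(-3 + w\right)$)
$f = -2$
$-14 + f \left(-3 + U{\left(3 \right)}\right) \left(-11\right) = -14 + - 2 \left(-3 + \left(3 + 3^{2} - 12\right)\right) \left(-11\right) = -14 + - 2 \left(-3 + \left(3 + 9 - 12\right)\right) \left(-11\right) = -14 + - 2 \left(-3 + 0\right) \left(-11\right) = -14 + \left(-2\right) \left(-3\right) \left(-11\right) = -14 + 6 \left(-11\right) = -14 - 66 = -80$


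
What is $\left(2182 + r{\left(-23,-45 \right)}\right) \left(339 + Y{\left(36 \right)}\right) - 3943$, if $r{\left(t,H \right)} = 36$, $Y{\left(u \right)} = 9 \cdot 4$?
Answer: $827807$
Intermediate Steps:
$Y{\left(u \right)} = 36$
$\left(2182 + r{\left(-23,-45 \right)}\right) \left(339 + Y{\left(36 \right)}\right) - 3943 = \left(2182 + 36\right) \left(339 + 36\right) - 3943 = 2218 \cdot 375 - 3943 = 831750 - 3943 = 827807$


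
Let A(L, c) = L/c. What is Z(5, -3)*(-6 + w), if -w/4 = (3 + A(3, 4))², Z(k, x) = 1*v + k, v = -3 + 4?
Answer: -747/2 ≈ -373.50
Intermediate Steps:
v = 1
Z(k, x) = 1 + k (Z(k, x) = 1*1 + k = 1 + k)
w = -225/4 (w = -4*(3 + 3/4)² = -4*(3 + 3*(¼))² = -4*(3 + ¾)² = -4*(15/4)² = -4*225/16 = -225/4 ≈ -56.250)
Z(5, -3)*(-6 + w) = (1 + 5)*(-6 - 225/4) = 6*(-249/4) = -747/2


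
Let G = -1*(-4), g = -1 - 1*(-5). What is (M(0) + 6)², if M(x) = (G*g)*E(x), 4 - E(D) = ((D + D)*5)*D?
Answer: 4900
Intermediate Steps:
g = 4 (g = -1 + 5 = 4)
G = 4
E(D) = 4 - 10*D² (E(D) = 4 - (D + D)*5*D = 4 - (2*D)*5*D = 4 - 10*D*D = 4 - 10*D²)
M(x) = 64 - 160*x² (M(x) = (4*4)*(4 - 10*x²) = 16*(4 - 10*x²) = 64 - 160*x²)
(M(0) + 6)² = ((64 - 160*0²) + 6)² = ((64 - 160*0) + 6)² = ((64 + 0) + 6)² = (64 + 6)² = 70² = 4900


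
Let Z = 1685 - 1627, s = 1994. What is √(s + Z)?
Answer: 6*√57 ≈ 45.299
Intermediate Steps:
Z = 58
√(s + Z) = √(1994 + 58) = √2052 = 6*√57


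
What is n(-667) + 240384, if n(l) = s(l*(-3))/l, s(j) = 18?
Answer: 160336110/667 ≈ 2.4038e+5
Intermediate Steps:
n(l) = 18/l
n(-667) + 240384 = 18/(-667) + 240384 = 18*(-1/667) + 240384 = -18/667 + 240384 = 160336110/667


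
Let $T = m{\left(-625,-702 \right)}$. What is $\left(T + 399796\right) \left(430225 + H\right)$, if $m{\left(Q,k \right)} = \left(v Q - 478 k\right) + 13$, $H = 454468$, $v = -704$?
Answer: $1039837187945$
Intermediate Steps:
$m{\left(Q,k \right)} = 13 - 704 Q - 478 k$ ($m{\left(Q,k \right)} = \left(- 704 Q - 478 k\right) + 13 = 13 - 704 Q - 478 k$)
$T = 775569$ ($T = 13 - -440000 - -335556 = 13 + 440000 + 335556 = 775569$)
$\left(T + 399796\right) \left(430225 + H\right) = \left(775569 + 399796\right) \left(430225 + 454468\right) = 1175365 \cdot 884693 = 1039837187945$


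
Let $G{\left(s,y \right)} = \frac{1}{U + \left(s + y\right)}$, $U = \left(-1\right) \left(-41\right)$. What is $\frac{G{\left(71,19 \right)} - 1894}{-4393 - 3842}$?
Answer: $\frac{248113}{1078785} \approx 0.22999$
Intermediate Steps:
$U = 41$
$G{\left(s,y \right)} = \frac{1}{41 + s + y}$ ($G{\left(s,y \right)} = \frac{1}{41 + \left(s + y\right)} = \frac{1}{41 + s + y}$)
$\frac{G{\left(71,19 \right)} - 1894}{-4393 - 3842} = \frac{\frac{1}{41 + 71 + 19} - 1894}{-4393 - 3842} = \frac{\frac{1}{131} - 1894}{-4393 - 3842} = \frac{\frac{1}{131} - 1894}{-8235} = \left(- \frac{248113}{131}\right) \left(- \frac{1}{8235}\right) = \frac{248113}{1078785}$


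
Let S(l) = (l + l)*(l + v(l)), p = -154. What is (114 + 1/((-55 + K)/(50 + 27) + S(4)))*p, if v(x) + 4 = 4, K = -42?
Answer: -41566910/2367 ≈ -17561.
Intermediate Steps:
v(x) = 0 (v(x) = -4 + 4 = 0)
S(l) = 2*l² (S(l) = (l + l)*(l + 0) = (2*l)*l = 2*l²)
(114 + 1/((-55 + K)/(50 + 27) + S(4)))*p = (114 + 1/((-55 - 42)/(50 + 27) + 2*4²))*(-154) = (114 + 1/(-97/77 + 2*16))*(-154) = (114 + 1/(-97*1/77 + 32))*(-154) = (114 + 1/(-97/77 + 32))*(-154) = (114 + 1/(2367/77))*(-154) = (114 + 77/2367)*(-154) = (269915/2367)*(-154) = -41566910/2367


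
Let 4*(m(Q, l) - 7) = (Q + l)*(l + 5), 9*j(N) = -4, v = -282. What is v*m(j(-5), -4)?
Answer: -4982/3 ≈ -1660.7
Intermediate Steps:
j(N) = -4/9 (j(N) = (1/9)*(-4) = -4/9)
m(Q, l) = 7 + (5 + l)*(Q + l)/4 (m(Q, l) = 7 + ((Q + l)*(l + 5))/4 = 7 + ((Q + l)*(5 + l))/4 = 7 + ((5 + l)*(Q + l))/4 = 7 + (5 + l)*(Q + l)/4)
v*m(j(-5), -4) = -282*(7 + (1/4)*(-4)**2 + (5/4)*(-4/9) + (5/4)*(-4) + (1/4)*(-4/9)*(-4)) = -282*(7 + (1/4)*16 - 5/9 - 5 + 4/9) = -282*(7 + 4 - 5/9 - 5 + 4/9) = -282*53/9 = -4982/3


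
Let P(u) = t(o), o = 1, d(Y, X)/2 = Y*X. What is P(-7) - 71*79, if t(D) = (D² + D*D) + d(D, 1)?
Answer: -5605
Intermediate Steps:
d(Y, X) = 2*X*Y (d(Y, X) = 2*(Y*X) = 2*(X*Y) = 2*X*Y)
t(D) = 2*D + 2*D² (t(D) = (D² + D*D) + 2*1*D = (D² + D²) + 2*D = 2*D² + 2*D = 2*D + 2*D²)
P(u) = 4 (P(u) = 2*1*(1 + 1) = 2*1*2 = 4)
P(-7) - 71*79 = 4 - 71*79 = 4 - 5609 = -5605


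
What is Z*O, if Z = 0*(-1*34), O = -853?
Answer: 0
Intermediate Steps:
Z = 0 (Z = 0*(-34) = 0)
Z*O = 0*(-853) = 0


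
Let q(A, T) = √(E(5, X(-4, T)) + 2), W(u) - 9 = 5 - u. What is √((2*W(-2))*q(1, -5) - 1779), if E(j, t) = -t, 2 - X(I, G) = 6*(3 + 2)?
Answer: √(-1779 + 32*√30) ≈ 40.047*I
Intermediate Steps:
X(I, G) = -28 (X(I, G) = 2 - 6*(3 + 2) = 2 - 6*5 = 2 - 1*30 = 2 - 30 = -28)
W(u) = 14 - u (W(u) = 9 + (5 - u) = 14 - u)
q(A, T) = √30 (q(A, T) = √(-1*(-28) + 2) = √(28 + 2) = √30)
√((2*W(-2))*q(1, -5) - 1779) = √((2*(14 - 1*(-2)))*√30 - 1779) = √((2*(14 + 2))*√30 - 1779) = √((2*16)*√30 - 1779) = √(32*√30 - 1779) = √(-1779 + 32*√30)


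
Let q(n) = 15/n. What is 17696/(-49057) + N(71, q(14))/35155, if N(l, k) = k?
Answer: -1741740893/4828876738 ≈ -0.36069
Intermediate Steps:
17696/(-49057) + N(71, q(14))/35155 = 17696/(-49057) + (15/14)/35155 = 17696*(-1/49057) + (15*(1/14))*(1/35155) = -17696/49057 + (15/14)*(1/35155) = -17696/49057 + 3/98434 = -1741740893/4828876738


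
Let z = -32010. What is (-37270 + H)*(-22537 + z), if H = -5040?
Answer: 2307883570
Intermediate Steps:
(-37270 + H)*(-22537 + z) = (-37270 - 5040)*(-22537 - 32010) = -42310*(-54547) = 2307883570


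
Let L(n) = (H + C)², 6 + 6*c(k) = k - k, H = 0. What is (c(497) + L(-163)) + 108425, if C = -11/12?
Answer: 15613177/144 ≈ 1.0842e+5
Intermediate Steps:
C = -11/12 (C = -11*1/12 = -11/12 ≈ -0.91667)
c(k) = -1 (c(k) = -1 + (k - k)/6 = -1 + (⅙)*0 = -1 + 0 = -1)
L(n) = 121/144 (L(n) = (0 - 11/12)² = (-11/12)² = 121/144)
(c(497) + L(-163)) + 108425 = (-1 + 121/144) + 108425 = -23/144 + 108425 = 15613177/144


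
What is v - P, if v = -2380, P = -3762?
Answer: 1382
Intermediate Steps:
v - P = -2380 - 1*(-3762) = -2380 + 3762 = 1382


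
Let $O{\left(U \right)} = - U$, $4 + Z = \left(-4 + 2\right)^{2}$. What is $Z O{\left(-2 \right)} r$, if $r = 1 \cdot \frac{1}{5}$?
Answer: $0$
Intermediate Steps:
$r = \frac{1}{5}$ ($r = 1 \cdot \frac{1}{5} = \frac{1}{5} \approx 0.2$)
$Z = 0$ ($Z = -4 + \left(-4 + 2\right)^{2} = -4 + \left(-2\right)^{2} = -4 + 4 = 0$)
$Z O{\left(-2 \right)} r = 0 \left(\left(-1\right) \left(-2\right)\right) \frac{1}{5} = 0 \cdot 2 \cdot \frac{1}{5} = 0 \cdot \frac{1}{5} = 0$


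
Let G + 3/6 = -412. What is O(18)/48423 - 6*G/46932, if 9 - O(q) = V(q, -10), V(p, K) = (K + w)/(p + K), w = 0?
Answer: 20054663/378764706 ≈ 0.052948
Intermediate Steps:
G = -825/2 (G = -½ - 412 = -825/2 ≈ -412.50)
V(p, K) = K/(K + p) (V(p, K) = (K + 0)/(p + K) = K/(K + p))
O(q) = 9 + 10/(-10 + q) (O(q) = 9 - (-10)/(-10 + q) = 9 + 10/(-10 + q))
O(18)/48423 - 6*G/46932 = ((-80 + 9*18)/(-10 + 18))/48423 - 6*(-825/2)/46932 = ((-80 + 162)/8)*(1/48423) + 2475*(1/46932) = ((⅛)*82)*(1/48423) + 825/15644 = (41/4)*(1/48423) + 825/15644 = 41/193692 + 825/15644 = 20054663/378764706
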